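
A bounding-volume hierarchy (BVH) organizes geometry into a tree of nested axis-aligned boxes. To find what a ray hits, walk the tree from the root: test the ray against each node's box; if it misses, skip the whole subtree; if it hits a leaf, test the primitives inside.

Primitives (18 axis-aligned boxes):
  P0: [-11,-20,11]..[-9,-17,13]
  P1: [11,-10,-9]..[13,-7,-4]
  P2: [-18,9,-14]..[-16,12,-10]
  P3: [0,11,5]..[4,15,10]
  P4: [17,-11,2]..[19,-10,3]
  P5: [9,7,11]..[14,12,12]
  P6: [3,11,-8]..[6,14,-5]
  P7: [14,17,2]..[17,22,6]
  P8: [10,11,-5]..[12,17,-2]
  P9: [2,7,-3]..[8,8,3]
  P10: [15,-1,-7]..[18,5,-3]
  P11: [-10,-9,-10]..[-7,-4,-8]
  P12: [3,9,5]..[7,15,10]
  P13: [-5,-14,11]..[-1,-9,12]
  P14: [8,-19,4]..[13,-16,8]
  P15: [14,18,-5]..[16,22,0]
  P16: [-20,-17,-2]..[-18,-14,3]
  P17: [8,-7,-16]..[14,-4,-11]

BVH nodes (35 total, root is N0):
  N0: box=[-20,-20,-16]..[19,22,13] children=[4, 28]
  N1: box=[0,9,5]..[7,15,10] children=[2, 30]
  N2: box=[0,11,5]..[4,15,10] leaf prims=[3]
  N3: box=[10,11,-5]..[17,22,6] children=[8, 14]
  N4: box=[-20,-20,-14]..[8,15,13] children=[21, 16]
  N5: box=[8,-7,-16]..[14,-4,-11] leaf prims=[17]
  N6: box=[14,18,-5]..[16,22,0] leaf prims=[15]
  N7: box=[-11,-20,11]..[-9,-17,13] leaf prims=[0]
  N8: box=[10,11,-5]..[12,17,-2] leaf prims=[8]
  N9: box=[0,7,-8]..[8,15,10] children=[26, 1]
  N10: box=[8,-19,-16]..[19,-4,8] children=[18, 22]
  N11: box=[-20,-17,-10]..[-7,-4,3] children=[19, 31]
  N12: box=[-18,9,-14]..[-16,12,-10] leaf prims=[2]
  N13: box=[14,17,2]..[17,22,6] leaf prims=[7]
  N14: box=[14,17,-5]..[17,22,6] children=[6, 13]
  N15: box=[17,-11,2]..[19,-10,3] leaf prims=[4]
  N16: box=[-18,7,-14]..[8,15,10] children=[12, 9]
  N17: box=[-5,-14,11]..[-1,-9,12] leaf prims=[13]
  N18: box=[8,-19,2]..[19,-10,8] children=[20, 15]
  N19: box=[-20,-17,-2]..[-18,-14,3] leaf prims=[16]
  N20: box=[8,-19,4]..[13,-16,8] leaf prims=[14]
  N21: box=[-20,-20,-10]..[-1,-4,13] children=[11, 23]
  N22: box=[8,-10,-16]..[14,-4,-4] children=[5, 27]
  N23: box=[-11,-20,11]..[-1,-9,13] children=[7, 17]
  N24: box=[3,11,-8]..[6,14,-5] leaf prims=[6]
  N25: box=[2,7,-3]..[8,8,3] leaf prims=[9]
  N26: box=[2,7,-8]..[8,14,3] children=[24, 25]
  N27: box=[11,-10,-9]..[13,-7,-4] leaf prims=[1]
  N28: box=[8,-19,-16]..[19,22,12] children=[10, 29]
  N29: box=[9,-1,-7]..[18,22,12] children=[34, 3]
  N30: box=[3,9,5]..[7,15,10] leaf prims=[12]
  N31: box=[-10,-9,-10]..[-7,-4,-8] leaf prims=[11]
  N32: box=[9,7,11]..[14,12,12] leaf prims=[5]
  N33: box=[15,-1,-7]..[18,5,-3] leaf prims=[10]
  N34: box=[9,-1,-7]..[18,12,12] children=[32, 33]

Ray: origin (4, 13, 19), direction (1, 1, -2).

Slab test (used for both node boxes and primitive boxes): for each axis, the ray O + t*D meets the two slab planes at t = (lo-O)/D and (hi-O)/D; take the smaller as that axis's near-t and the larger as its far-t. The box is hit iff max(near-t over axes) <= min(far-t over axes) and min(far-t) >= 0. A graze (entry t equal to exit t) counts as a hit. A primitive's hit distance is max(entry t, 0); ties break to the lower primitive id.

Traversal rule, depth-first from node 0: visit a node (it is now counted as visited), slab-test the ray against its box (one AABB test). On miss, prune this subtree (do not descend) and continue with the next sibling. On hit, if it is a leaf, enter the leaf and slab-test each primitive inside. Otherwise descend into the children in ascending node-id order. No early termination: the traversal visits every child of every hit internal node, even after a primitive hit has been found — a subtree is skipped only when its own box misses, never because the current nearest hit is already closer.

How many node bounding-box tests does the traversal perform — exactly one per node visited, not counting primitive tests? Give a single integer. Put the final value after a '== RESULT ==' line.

Walk:
N0 x:[-24,15] y:[-33,9] z:[3,35/2] -> hit [3,9], descend [4, 28]
  N4 x:[-24,4] y:[-33,2] z:[3,33/2] -> miss, prune
  N28 x:[4,15] y:[-32,9] z:[7/2,35/2] -> hit [4,9], descend [10, 29]
    N10 x:[4,15] y:[-32,-17] z:[11/2,35/2] -> miss, prune
    N29 x:[5,14] y:[-14,9] z:[7/2,13] -> hit [5,9], descend [3, 34]
      N3 x:[6,13] y:[-2,9] z:[13/2,12] -> hit [13/2,9], descend [8, 14]
        N8 x:[6,8] y:[-2,4] z:[21/2,12] -> miss, prune
        N14 x:[10,13] y:[4,9] z:[13/2,12] -> miss, prune
      N34 x:[5,14] y:[-14,-1] z:[7/2,13] -> miss, prune

9 AABB tests over nodes [0, 4, 28, 10, 29, 3, 8, 14, 34]; 0 leaves entered; closest miss.

== RESULT ==
9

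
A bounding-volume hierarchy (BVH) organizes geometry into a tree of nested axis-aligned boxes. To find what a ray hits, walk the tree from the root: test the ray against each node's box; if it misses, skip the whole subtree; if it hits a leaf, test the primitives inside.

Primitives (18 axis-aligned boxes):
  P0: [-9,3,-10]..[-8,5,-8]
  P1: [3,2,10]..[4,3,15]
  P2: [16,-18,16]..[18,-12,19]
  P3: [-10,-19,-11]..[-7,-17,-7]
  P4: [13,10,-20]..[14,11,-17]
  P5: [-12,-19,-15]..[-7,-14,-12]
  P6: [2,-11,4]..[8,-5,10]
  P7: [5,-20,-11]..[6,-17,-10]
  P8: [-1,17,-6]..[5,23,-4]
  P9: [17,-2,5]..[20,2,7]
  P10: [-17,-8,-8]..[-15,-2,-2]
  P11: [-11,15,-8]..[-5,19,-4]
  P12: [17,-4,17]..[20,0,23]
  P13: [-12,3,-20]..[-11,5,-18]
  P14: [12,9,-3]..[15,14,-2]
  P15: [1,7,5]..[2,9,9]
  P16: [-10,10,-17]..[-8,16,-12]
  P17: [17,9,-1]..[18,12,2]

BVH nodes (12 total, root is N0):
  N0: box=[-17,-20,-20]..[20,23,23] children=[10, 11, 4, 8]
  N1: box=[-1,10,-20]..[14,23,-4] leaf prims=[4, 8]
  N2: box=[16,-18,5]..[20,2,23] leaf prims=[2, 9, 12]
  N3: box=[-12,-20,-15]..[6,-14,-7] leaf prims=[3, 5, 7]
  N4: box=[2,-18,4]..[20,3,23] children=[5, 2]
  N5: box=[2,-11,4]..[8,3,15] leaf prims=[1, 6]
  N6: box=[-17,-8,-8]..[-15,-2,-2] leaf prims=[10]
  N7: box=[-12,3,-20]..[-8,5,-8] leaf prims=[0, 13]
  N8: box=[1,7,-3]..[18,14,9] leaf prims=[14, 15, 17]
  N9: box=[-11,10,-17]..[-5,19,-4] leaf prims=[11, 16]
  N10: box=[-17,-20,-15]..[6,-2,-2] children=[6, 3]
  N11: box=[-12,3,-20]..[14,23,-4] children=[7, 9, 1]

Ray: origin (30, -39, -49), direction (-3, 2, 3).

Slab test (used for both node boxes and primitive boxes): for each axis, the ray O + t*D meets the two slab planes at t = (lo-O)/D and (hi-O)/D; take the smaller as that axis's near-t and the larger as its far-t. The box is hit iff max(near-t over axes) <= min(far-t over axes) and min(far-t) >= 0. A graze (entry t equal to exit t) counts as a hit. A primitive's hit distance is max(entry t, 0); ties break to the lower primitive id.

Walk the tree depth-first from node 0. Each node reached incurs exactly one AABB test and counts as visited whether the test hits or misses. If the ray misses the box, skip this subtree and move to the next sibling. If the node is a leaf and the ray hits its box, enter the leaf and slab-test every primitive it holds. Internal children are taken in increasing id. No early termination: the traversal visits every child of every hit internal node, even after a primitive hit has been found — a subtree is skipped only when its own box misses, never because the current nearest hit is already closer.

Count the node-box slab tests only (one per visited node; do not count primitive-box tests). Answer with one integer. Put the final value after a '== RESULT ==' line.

Traverse from the root:
N0 x:[10/3,47/3] y:[19/2,31] z:[29/3,24] -> hit [29/3,47/3], descend [4, 8, 10, 11]
  N4 x:[10/3,28/3] y:[21/2,21] z:[53/3,24] -> miss, prune
  N8 x:[4,29/3] y:[23,53/2] z:[46/3,58/3] -> miss, prune
  N10 x:[8,47/3] y:[19/2,37/2] z:[34/3,47/3] -> hit [34/3,47/3], descend [3, 6]
    N3 x:[8,14] y:[19/2,25/2] z:[34/3,14] -> hit [34/3,25/2] leaf, test {P3(miss), P5@t=37/3, P7(miss)}
    N6 x:[15,47/3] y:[31/2,37/2] z:[41/3,47/3] -> hit [31/2,47/3] leaf, test {P10@t=31/2}
  N11 x:[16/3,14] y:[21,31] z:[29/3,15] -> miss, prune

order=[0, 4, 8, 10, 3, 6, 11]  |boxes|=7  |leaves|=2  hit=P5

== RESULT ==
7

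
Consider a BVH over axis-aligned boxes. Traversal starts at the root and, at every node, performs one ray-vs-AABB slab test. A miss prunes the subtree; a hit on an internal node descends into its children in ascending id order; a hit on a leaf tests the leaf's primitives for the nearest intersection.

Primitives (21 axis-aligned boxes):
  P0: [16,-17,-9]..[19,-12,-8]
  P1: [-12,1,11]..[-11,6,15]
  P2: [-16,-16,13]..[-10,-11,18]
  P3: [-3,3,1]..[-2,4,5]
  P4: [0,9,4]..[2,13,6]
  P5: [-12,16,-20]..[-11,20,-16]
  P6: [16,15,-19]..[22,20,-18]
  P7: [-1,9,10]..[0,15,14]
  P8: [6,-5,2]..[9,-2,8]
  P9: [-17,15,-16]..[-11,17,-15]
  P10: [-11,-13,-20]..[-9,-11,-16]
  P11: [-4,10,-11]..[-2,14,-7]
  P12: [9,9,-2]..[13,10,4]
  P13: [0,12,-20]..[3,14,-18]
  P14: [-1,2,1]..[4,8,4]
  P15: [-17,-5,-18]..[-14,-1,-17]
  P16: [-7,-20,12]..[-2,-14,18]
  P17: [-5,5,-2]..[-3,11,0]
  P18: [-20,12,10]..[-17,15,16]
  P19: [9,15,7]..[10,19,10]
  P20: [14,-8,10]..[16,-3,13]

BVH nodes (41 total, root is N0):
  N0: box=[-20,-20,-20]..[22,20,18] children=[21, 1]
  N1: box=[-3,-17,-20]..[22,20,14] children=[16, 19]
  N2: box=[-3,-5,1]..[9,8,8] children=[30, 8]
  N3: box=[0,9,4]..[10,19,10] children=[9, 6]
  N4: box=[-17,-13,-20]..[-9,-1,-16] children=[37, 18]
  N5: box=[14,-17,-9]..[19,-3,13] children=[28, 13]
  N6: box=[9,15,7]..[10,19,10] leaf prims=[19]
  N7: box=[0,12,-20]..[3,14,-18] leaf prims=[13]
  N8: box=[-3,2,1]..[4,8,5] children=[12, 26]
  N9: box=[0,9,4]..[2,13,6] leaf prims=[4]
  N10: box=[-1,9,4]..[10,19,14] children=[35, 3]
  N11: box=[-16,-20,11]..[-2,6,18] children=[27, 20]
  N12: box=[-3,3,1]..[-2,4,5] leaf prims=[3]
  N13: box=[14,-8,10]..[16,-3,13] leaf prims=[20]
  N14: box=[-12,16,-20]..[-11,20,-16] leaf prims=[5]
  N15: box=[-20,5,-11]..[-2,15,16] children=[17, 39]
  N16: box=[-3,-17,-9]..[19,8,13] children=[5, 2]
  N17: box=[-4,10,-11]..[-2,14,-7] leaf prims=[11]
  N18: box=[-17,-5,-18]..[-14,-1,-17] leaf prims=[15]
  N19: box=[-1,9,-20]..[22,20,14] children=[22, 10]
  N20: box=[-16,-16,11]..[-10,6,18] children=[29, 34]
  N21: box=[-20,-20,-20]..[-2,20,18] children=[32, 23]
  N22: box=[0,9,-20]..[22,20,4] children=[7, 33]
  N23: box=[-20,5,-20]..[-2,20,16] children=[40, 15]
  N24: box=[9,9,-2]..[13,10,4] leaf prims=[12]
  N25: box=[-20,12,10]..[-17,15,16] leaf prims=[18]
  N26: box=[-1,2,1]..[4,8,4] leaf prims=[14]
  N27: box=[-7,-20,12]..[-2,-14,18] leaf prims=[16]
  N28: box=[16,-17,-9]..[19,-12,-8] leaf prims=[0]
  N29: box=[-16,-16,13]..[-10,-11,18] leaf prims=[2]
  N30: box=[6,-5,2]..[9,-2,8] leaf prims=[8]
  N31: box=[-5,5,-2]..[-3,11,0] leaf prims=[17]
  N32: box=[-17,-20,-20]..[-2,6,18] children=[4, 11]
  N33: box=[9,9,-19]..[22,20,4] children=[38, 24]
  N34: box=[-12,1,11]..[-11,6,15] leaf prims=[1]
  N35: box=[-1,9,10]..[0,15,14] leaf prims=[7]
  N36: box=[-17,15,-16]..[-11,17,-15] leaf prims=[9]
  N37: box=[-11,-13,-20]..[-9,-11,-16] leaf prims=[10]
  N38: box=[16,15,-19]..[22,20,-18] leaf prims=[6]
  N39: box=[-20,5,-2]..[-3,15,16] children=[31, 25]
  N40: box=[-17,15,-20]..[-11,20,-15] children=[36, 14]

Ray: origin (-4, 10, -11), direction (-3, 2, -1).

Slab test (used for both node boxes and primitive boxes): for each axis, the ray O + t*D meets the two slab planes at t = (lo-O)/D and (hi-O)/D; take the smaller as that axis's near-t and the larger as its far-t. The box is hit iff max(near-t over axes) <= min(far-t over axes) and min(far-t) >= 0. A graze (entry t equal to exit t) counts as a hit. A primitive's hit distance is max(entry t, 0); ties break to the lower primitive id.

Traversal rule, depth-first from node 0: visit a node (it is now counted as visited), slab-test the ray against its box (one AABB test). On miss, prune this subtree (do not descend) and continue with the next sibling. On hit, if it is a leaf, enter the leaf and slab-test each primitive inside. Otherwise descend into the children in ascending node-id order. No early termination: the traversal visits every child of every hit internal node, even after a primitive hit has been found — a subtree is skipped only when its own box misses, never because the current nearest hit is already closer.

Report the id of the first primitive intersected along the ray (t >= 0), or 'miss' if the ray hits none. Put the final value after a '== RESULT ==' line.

Traverse from the root:
N0 x:[-26/3,16/3] y:[-15,5] z:[-29,9] -> hit [-26/3,5], descend [1, 21]
  N1 x:[-26/3,-1/3] y:[-27/2,5] z:[-25,9] -> miss, prune
  N21 x:[-2/3,16/3] y:[-15,5] z:[-29,9] -> hit [-2/3,5], descend [23, 32]
    N23 x:[-2/3,16/3] y:[-5/2,5] z:[-27,9] -> hit [-2/3,5], descend [15, 40]
      N15 x:[-2/3,16/3] y:[-5/2,5/2] z:[-27,0] -> hit [-2/3,0], descend [17, 39]
        N17 x:[-2/3,0] y:[0,2] z:[-4,0] -> hit [0,0] leaf, test {P11@t=0}
        N39 x:[-1/3,16/3] y:[-5/2,5/2] z:[-27,-9] -> miss, prune
      N40 x:[7/3,13/3] y:[5/2,5] z:[4,9] -> hit [4,13/3], descend [14, 36]
        N14 x:[7/3,8/3] y:[3,5] z:[5,9] -> miss, prune
        N36 x:[7/3,13/3] y:[5/2,7/2] z:[4,5] -> miss, prune
    N32 x:[-2/3,13/3] y:[-15,-2] z:[-29,9] -> miss, prune

Summary -> nodes [0, 1, 21, 23, 15, 17, 39, 40, 14, 36, 32]; box-tests=11; leaf-entries=1; first=P11

== RESULT ==
11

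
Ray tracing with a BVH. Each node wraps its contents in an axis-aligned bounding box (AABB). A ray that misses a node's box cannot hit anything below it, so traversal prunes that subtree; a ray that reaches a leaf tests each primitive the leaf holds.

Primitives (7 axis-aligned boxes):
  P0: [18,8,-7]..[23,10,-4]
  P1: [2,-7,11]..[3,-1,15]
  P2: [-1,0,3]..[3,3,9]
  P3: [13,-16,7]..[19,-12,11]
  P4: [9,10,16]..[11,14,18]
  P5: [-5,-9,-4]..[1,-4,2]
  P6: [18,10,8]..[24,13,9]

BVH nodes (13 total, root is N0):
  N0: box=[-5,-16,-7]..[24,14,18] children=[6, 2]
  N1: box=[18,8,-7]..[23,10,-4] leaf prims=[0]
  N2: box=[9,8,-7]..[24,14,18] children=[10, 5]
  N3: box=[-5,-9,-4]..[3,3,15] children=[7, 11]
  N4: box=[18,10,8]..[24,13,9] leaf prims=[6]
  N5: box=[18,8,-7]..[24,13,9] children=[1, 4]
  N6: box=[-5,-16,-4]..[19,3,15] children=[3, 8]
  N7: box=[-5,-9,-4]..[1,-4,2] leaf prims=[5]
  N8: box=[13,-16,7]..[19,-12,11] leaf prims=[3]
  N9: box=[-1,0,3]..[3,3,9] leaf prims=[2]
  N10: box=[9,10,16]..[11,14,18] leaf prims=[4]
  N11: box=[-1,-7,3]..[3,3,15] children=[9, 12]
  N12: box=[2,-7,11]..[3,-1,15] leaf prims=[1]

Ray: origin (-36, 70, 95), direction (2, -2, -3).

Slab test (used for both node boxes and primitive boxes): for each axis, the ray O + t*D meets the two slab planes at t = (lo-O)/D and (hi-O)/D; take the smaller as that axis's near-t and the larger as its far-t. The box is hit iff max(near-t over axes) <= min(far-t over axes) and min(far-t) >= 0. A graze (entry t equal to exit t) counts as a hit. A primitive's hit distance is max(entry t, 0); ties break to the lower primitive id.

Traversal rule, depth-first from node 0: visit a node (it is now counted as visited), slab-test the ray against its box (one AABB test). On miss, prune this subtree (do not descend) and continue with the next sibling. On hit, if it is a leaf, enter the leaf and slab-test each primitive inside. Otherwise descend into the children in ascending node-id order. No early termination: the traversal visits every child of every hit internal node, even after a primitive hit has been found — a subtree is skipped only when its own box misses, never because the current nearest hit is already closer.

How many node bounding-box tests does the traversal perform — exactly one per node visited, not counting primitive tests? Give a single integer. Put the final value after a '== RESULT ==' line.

Trace the traversal:
N0 x:[31/2,30] y:[28,43] z:[77/3,34] -> hit [28,30], descend [2, 6]
  N2 x:[45/2,30] y:[28,31] z:[77/3,34] -> hit [28,30], descend [5, 10]
    N5 x:[27,30] y:[57/2,31] z:[86/3,34] -> hit [86/3,30], descend [1, 4]
      N1 x:[27,59/2] y:[30,31] z:[33,34] -> miss, prune
      N4 x:[27,30] y:[57/2,30] z:[86/3,29] -> hit [86/3,29] leaf, test {P6@t=86/3}
    N10 x:[45/2,47/2] y:[28,30] z:[77/3,79/3] -> miss, prune
  N6 x:[31/2,55/2] y:[67/2,43] z:[80/3,33] -> miss, prune

Visited [0, 2, 5, 1, 4, 10, 6]. Tests: 7 box, 1 leaf. Nearest: P6.

== RESULT ==
7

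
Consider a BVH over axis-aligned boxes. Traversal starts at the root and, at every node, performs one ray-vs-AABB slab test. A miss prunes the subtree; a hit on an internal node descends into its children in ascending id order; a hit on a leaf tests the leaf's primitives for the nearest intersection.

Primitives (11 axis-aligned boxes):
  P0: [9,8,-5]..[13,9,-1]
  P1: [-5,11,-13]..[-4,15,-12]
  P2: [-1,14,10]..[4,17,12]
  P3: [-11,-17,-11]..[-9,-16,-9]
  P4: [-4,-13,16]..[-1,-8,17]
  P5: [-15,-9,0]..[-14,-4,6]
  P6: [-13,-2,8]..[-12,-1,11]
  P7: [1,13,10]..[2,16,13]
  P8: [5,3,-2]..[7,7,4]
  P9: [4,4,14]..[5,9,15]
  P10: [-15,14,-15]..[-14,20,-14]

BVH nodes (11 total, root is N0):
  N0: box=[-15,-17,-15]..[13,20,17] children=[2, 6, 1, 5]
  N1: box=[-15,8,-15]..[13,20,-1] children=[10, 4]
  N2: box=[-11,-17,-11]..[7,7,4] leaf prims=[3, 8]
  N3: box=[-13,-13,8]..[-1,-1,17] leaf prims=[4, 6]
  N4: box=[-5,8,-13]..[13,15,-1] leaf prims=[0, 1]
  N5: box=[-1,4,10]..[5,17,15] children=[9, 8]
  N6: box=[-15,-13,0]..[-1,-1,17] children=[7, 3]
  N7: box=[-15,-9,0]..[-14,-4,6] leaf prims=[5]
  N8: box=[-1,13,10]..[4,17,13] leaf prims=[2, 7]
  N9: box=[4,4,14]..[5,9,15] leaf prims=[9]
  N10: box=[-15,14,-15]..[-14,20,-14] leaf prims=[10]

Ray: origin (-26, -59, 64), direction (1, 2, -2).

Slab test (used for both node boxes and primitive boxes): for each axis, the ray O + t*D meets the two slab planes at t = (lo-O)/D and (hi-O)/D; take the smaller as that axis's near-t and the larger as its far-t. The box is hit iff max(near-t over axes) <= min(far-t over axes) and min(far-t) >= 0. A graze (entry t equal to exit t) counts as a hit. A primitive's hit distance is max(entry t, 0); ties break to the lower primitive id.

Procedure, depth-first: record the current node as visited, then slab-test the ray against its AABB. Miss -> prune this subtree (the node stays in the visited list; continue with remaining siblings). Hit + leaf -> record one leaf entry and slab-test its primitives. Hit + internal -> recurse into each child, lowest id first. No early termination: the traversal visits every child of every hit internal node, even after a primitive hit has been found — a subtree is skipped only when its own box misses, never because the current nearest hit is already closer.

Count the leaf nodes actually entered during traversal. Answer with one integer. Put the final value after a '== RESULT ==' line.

Traverse from the root:
N0 x:[11,39] y:[21,79/2] z:[47/2,79/2] -> hit [47/2,39], descend [1, 2, 5, 6]
  N1 x:[11,39] y:[67/2,79/2] z:[65/2,79/2] -> hit [67/2,39], descend [4, 10]
    N4 x:[21,39] y:[67/2,37] z:[65/2,77/2] -> hit [67/2,37] leaf, test {P0(miss), P1(miss)}
    N10 x:[11,12] y:[73/2,79/2] z:[39,79/2] -> miss, prune
  N2 x:[15,33] y:[21,33] z:[30,75/2] -> hit [30,33] leaf, test {P3(miss), P8@t=31}
  N5 x:[25,31] y:[63/2,38] z:[49/2,27] -> miss, prune
  N6 x:[11,25] y:[23,29] z:[47/2,32] -> hit [47/2,25], descend [3, 7]
    N3 x:[13,25] y:[23,29] z:[47/2,28] -> hit [47/2,25] leaf, test {P4@t=47/2, P6(miss)}
    N7 x:[11,12] y:[25,55/2] z:[29,32] -> miss, prune

Visited [0, 1, 4, 10, 2, 5, 6, 3, 7]. Tests: 9 box, 3 leaf. Nearest: P4.

== RESULT ==
3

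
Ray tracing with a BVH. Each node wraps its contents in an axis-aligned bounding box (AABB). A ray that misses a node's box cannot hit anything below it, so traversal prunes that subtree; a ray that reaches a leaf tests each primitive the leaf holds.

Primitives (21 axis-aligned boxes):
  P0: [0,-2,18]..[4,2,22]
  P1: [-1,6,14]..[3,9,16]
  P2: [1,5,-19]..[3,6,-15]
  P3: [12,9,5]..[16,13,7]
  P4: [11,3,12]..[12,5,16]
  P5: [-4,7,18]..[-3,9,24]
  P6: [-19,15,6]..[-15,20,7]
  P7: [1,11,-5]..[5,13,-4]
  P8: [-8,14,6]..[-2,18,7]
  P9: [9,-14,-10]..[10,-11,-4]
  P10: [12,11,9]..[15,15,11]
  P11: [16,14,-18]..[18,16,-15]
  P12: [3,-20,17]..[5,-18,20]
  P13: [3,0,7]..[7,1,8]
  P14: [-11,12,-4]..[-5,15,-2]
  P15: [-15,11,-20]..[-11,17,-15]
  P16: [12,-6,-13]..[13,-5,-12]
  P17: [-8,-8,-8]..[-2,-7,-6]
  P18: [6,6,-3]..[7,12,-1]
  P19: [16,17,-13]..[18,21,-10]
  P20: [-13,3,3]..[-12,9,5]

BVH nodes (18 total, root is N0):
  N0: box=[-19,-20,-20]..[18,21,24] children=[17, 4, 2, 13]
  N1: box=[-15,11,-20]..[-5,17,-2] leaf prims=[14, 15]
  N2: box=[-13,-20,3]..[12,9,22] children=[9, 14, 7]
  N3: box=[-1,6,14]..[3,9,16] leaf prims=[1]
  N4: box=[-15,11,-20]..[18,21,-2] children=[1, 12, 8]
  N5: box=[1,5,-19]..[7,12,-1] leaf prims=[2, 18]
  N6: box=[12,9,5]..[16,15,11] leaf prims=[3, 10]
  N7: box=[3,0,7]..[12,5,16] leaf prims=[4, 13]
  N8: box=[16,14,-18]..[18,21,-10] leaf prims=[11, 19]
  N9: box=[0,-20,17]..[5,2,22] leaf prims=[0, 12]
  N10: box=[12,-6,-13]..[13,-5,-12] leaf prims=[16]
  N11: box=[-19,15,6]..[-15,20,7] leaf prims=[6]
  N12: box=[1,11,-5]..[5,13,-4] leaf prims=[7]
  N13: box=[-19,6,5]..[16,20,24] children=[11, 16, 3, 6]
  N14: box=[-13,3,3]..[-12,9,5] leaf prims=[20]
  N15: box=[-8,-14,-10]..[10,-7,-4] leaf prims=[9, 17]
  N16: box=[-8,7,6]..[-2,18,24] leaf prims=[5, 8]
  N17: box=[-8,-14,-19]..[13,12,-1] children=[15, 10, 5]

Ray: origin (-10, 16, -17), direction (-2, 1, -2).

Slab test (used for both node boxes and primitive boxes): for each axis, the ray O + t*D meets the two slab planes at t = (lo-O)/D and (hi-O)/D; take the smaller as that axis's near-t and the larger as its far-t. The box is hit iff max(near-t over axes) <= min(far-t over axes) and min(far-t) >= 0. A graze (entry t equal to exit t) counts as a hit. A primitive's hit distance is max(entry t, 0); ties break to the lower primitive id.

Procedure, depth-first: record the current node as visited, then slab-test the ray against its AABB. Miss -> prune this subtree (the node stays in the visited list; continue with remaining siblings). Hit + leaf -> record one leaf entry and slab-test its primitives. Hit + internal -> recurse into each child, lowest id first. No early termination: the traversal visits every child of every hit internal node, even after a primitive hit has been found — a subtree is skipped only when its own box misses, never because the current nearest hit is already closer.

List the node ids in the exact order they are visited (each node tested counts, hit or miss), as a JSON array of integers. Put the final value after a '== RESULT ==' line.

Walk:
N0 x:[-14,9/2] y:[-36,5] z:[-41/2,3/2] -> hit [-14,3/2], descend [2, 4, 13, 17]
  N2 x:[-11,3/2] y:[-36,-7] z:[-39/2,-10] -> miss, prune
  N4 x:[-14,5/2] y:[-5,5] z:[-15/2,3/2] -> hit [-5,3/2], descend [1, 8, 12]
    N1 x:[-5/2,5/2] y:[-5,1] z:[-15/2,3/2] -> hit [-5/2,1] leaf, test {P14(miss), P15@t=1/2}
    N8 x:[-14,-13] y:[-2,5] z:[-7/2,1/2] -> miss, prune
    N12 x:[-15/2,-11/2] y:[-5,-3] z:[-13/2,-6] -> miss, prune
  N13 x:[-13,9/2] y:[-10,4] z:[-41/2,-11] -> miss, prune
  N17 x:[-23/2,-1] y:[-30,-4] z:[-8,1] -> miss, prune

Visited [0, 2, 4, 1, 8, 12, 13, 17]. Tests: 8 box, 1 leaf. Nearest: P15.

== RESULT ==
[0, 2, 4, 1, 8, 12, 13, 17]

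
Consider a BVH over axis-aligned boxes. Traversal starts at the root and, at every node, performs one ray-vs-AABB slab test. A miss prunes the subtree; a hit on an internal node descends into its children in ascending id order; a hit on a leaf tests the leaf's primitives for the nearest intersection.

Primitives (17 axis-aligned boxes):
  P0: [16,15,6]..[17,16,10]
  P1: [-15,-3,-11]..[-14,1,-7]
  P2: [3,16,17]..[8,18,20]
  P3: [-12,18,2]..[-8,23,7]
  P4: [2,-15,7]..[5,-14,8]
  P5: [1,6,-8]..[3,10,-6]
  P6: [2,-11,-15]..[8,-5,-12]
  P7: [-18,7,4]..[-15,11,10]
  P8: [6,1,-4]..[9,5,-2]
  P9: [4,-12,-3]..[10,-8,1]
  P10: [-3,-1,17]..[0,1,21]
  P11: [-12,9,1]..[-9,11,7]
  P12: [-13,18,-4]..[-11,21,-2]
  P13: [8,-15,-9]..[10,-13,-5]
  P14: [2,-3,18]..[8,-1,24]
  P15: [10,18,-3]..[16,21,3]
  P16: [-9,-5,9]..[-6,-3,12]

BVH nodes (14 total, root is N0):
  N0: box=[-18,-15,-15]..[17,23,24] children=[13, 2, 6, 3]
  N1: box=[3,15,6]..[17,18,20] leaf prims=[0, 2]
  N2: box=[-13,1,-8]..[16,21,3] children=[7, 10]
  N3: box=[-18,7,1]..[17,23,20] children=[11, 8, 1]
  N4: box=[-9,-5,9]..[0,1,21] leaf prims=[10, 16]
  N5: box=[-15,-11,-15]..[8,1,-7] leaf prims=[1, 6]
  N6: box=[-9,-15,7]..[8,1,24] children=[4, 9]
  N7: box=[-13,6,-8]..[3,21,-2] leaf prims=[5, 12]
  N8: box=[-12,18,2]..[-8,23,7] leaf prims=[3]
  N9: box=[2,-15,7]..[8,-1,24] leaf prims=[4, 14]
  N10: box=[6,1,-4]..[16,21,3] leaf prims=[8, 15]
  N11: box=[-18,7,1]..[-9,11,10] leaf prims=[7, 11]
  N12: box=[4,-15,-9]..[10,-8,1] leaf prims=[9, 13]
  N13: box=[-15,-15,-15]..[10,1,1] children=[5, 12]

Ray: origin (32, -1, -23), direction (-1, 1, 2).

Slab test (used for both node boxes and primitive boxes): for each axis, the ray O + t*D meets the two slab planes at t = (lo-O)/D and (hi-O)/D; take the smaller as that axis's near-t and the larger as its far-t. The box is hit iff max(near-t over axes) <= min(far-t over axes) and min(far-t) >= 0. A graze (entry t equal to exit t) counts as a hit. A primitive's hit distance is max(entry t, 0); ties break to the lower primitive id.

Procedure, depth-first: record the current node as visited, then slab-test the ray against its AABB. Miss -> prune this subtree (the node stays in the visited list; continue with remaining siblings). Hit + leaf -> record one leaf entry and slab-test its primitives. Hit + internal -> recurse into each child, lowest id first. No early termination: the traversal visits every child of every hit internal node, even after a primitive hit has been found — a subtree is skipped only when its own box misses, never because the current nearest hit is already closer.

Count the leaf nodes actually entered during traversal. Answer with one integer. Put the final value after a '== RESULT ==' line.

Trace the traversal:
N0 x:[15,50] y:[-14,24] z:[4,47/2] -> hit [15,47/2], descend [2, 3, 6, 13]
  N2 x:[16,45] y:[2,22] z:[15/2,13] -> miss, prune
  N3 x:[15,50] y:[8,24] z:[12,43/2] -> hit [15,43/2], descend [1, 8, 11]
    N1 x:[15,29] y:[16,19] z:[29/2,43/2] -> hit [16,19] leaf, test {P0@t=16, P2(miss)}
    N8 x:[40,44] y:[19,24] z:[25/2,15] -> miss, prune
    N11 x:[41,50] y:[8,12] z:[12,33/2] -> miss, prune
  N6 x:[24,41] y:[-14,2] z:[15,47/2] -> miss, prune
  N13 x:[22,47] y:[-14,2] z:[4,12] -> miss, prune

Summary -> nodes [0, 2, 3, 1, 8, 11, 6, 13]; box-tests=8; leaf-entries=1; first=P0

== RESULT ==
1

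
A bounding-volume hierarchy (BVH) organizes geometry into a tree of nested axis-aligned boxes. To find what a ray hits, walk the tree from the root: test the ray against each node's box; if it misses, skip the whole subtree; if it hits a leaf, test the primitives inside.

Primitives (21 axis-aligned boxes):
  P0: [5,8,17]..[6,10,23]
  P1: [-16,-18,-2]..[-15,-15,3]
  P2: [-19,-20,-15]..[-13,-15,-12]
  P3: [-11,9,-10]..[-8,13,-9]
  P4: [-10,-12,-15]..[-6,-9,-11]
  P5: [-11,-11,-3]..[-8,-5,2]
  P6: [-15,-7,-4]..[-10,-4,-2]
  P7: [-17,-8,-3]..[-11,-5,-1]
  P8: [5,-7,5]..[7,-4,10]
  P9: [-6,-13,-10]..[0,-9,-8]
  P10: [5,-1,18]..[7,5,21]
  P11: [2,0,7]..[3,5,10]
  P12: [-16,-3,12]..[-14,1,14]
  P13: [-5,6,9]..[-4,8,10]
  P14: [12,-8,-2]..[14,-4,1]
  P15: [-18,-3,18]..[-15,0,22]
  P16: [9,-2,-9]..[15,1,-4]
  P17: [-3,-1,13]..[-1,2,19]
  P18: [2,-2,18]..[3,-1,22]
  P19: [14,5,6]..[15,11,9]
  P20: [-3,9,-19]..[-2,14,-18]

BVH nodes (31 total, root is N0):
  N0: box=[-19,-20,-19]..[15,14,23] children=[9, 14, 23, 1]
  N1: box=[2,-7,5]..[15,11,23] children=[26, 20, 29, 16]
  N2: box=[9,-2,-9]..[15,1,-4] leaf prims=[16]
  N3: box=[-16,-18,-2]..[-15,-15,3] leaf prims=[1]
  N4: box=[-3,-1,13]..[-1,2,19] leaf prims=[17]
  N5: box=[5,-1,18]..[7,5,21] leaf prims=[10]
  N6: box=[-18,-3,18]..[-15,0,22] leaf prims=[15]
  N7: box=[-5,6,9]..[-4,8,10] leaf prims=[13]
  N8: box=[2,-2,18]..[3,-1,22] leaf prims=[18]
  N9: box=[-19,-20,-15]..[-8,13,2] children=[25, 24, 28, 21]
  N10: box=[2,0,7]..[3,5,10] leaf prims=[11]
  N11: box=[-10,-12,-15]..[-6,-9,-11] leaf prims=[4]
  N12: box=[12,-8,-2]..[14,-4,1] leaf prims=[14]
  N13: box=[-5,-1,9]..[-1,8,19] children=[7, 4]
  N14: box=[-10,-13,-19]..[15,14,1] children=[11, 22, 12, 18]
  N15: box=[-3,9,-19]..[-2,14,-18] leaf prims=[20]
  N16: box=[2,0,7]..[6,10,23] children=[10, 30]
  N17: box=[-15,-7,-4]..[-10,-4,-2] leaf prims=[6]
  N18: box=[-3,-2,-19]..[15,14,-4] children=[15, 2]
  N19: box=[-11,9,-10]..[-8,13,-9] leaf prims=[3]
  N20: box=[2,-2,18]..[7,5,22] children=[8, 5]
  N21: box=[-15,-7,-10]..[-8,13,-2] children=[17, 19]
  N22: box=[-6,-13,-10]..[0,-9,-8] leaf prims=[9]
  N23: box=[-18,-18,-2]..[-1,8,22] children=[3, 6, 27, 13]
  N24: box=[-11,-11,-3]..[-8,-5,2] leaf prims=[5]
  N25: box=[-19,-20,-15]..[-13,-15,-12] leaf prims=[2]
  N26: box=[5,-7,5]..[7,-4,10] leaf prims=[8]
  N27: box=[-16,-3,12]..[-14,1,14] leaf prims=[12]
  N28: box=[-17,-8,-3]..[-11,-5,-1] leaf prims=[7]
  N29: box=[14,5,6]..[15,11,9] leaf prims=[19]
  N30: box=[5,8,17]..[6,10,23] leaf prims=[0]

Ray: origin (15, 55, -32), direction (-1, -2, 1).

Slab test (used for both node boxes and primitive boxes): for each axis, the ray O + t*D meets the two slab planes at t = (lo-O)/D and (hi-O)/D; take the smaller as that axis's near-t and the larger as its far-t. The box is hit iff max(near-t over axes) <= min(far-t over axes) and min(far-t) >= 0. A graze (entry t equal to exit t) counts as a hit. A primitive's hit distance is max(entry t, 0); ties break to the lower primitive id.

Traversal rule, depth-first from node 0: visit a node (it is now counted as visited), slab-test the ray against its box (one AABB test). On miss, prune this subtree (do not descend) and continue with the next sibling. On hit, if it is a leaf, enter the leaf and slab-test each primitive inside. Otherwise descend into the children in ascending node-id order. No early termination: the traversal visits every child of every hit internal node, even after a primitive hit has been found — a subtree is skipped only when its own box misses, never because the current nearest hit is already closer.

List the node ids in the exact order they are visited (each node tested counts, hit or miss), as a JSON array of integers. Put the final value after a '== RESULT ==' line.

Trace the traversal:
N0 x:[0,34] y:[41/2,75/2] z:[13,55] -> hit [41/2,34], descend [1, 9, 14, 23]
  N1 x:[0,13] y:[22,31] z:[37,55] -> miss, prune
  N9 x:[23,34] y:[21,75/2] z:[17,34] -> hit [23,34], descend [21, 24, 25, 28]
    N21 x:[23,30] y:[21,31] z:[22,30] -> hit [23,30], descend [17, 19]
      N17 x:[25,30] y:[59/2,31] z:[28,30] -> hit [59/2,30] leaf, test {P6@t=59/2}
      N19 x:[23,26] y:[21,23] z:[22,23] -> hit [23,23] leaf, test {P3@t=23}
    N24 x:[23,26] y:[30,33] z:[29,34] -> miss, prune
    N25 x:[28,34] y:[35,75/2] z:[17,20] -> miss, prune
    N28 x:[26,32] y:[30,63/2] z:[29,31] -> hit [30,31] leaf, test {P7@t=30}
  N14 x:[0,25] y:[41/2,34] z:[13,33] -> hit [41/2,25], descend [11, 12, 18, 22]
    N11 x:[21,25] y:[32,67/2] z:[17,21] -> miss, prune
    N12 x:[1,3] y:[59/2,63/2] z:[30,33] -> miss, prune
    N18 x:[0,18] y:[41/2,57/2] z:[13,28] -> miss, prune
    N22 x:[15,21] y:[32,34] z:[22,24] -> miss, prune
  N23 x:[16,33] y:[47/2,73/2] z:[30,54] -> hit [30,33], descend [3, 6, 13, 27]
    N3 x:[30,31] y:[35,73/2] z:[30,35] -> miss, prune
    N6 x:[30,33] y:[55/2,29] z:[50,54] -> miss, prune
    N13 x:[16,20] y:[47/2,28] z:[41,51] -> miss, prune
    N27 x:[29,31] y:[27,29] z:[44,46] -> miss, prune

Summary -> nodes [0, 1, 9, 21, 17, 19, 24, 25, 28, 14, 11, 12, 18, 22, 23, 3, 6, 13, 27]; box-tests=19; leaf-entries=3; first=P3

== RESULT ==
[0, 1, 9, 21, 17, 19, 24, 25, 28, 14, 11, 12, 18, 22, 23, 3, 6, 13, 27]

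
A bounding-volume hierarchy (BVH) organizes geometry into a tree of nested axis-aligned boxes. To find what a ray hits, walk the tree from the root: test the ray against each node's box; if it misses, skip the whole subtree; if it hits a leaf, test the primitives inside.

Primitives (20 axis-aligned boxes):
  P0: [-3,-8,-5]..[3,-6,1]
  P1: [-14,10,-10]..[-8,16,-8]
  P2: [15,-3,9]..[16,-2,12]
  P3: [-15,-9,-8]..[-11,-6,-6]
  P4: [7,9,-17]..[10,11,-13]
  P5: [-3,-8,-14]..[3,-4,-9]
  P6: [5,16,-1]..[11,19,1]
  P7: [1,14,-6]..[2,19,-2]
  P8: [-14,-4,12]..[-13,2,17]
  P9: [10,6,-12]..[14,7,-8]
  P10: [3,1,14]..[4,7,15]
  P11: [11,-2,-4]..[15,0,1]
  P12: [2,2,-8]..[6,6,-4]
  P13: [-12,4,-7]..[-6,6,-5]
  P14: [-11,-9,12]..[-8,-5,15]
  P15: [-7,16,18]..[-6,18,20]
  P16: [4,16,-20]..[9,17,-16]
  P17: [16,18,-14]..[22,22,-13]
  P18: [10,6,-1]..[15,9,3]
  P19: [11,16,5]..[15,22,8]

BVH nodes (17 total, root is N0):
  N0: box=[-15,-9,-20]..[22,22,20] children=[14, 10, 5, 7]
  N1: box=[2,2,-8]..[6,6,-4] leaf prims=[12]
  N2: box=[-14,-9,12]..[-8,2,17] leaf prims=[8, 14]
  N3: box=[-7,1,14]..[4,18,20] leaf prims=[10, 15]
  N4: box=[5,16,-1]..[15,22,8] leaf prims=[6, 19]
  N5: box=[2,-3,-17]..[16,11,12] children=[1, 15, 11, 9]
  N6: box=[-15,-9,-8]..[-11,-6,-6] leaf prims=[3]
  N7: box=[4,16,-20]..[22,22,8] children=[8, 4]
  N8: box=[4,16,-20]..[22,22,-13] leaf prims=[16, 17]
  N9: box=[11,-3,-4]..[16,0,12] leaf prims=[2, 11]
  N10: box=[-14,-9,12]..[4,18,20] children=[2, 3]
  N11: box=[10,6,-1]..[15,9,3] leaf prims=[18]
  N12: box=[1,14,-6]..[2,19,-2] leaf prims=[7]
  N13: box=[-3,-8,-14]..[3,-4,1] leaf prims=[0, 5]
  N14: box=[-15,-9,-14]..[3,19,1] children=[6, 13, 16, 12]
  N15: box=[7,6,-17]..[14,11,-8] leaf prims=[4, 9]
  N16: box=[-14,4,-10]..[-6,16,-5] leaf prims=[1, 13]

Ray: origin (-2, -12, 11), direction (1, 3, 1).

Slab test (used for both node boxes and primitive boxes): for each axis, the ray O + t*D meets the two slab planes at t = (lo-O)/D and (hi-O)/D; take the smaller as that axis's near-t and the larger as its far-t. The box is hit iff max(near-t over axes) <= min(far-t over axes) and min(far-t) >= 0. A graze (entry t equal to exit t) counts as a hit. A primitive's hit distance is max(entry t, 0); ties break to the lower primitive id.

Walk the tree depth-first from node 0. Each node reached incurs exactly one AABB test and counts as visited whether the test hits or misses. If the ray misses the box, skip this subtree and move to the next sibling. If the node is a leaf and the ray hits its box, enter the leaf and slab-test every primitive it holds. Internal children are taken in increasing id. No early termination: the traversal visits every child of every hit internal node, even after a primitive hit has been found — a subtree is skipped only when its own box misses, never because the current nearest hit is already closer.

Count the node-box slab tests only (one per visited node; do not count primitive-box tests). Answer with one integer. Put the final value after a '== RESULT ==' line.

Walk:
N0 x:[-13,24] y:[1,34/3] z:[-31,9] -> hit [1,9], descend [5, 7, 10, 14]
  N5 x:[4,18] y:[3,23/3] z:[-28,1] -> miss, prune
  N7 x:[6,24] y:[28/3,34/3] z:[-31,-3] -> miss, prune
  N10 x:[-12,6] y:[1,10] z:[1,9] -> hit [1,6], descend [2, 3]
    N2 x:[-12,-6] y:[1,14/3] z:[1,6] -> miss, prune
    N3 x:[-5,6] y:[13/3,10] z:[3,9] -> hit [13/3,6] leaf, test {P10(miss), P15(miss)}
  N14 x:[-13,5] y:[1,31/3] z:[-25,-10] -> miss, prune

Summary -> nodes [0, 5, 7, 10, 2, 3, 14]; box-tests=7; leaf-entries=1; first=miss

== RESULT ==
7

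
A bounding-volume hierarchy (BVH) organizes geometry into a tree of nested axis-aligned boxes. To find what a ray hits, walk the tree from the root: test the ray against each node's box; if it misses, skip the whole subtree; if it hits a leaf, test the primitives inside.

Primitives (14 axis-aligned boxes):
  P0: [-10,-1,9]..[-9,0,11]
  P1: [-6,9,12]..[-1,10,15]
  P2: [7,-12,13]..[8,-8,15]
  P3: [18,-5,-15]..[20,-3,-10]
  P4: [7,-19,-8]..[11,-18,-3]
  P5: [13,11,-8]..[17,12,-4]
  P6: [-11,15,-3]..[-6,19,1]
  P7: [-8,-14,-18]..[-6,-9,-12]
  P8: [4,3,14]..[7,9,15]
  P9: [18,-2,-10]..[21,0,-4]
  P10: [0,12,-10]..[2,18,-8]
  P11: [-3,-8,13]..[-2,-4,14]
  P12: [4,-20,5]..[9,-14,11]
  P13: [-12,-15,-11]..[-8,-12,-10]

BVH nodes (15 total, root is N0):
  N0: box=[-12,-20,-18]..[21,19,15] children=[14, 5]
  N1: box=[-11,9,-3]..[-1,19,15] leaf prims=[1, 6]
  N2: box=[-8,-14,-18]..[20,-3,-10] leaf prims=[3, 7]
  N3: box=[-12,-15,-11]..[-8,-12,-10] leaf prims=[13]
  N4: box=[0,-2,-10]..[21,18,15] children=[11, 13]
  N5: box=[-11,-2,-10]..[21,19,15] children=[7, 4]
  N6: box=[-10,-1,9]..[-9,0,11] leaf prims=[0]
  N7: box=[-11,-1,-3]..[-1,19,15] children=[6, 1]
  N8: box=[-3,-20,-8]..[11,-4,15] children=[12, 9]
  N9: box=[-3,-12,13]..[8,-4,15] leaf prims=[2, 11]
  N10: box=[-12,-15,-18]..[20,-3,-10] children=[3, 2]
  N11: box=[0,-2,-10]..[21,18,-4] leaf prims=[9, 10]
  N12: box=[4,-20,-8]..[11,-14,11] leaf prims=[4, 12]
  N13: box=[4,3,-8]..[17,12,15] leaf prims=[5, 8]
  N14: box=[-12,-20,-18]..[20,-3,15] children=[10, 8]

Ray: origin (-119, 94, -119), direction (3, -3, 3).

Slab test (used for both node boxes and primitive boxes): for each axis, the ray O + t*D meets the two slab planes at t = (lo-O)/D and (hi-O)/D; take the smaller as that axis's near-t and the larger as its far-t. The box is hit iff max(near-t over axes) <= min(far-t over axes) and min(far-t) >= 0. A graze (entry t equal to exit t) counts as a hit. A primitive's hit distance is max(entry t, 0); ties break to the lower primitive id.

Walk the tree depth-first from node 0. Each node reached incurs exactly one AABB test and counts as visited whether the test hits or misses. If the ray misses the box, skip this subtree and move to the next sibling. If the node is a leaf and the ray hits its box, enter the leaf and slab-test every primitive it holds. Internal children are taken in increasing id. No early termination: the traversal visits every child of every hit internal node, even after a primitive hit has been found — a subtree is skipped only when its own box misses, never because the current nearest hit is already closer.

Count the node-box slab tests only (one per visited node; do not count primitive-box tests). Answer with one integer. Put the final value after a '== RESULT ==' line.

Trace the traversal:
N0 x:[107/3,140/3] y:[25,38] z:[101/3,134/3] -> hit [107/3,38], descend [5, 14]
  N5 x:[36,140/3] y:[25,32] z:[109/3,134/3] -> miss, prune
  N14 x:[107/3,139/3] y:[97/3,38] z:[101/3,134/3] -> hit [107/3,38], descend [8, 10]
    N8 x:[116/3,130/3] y:[98/3,38] z:[37,134/3] -> miss, prune
    N10 x:[107/3,139/3] y:[97/3,109/3] z:[101/3,109/3] -> hit [107/3,109/3], descend [2, 3]
      N2 x:[37,139/3] y:[97/3,36] z:[101/3,109/3] -> miss, prune
      N3 x:[107/3,37] y:[106/3,109/3] z:[36,109/3] -> hit [36,109/3] leaf, test {P13@t=36}

7 AABB tests over nodes [0, 5, 14, 8, 10, 2, 3]; 1 leaf entered; closest P13.

== RESULT ==
7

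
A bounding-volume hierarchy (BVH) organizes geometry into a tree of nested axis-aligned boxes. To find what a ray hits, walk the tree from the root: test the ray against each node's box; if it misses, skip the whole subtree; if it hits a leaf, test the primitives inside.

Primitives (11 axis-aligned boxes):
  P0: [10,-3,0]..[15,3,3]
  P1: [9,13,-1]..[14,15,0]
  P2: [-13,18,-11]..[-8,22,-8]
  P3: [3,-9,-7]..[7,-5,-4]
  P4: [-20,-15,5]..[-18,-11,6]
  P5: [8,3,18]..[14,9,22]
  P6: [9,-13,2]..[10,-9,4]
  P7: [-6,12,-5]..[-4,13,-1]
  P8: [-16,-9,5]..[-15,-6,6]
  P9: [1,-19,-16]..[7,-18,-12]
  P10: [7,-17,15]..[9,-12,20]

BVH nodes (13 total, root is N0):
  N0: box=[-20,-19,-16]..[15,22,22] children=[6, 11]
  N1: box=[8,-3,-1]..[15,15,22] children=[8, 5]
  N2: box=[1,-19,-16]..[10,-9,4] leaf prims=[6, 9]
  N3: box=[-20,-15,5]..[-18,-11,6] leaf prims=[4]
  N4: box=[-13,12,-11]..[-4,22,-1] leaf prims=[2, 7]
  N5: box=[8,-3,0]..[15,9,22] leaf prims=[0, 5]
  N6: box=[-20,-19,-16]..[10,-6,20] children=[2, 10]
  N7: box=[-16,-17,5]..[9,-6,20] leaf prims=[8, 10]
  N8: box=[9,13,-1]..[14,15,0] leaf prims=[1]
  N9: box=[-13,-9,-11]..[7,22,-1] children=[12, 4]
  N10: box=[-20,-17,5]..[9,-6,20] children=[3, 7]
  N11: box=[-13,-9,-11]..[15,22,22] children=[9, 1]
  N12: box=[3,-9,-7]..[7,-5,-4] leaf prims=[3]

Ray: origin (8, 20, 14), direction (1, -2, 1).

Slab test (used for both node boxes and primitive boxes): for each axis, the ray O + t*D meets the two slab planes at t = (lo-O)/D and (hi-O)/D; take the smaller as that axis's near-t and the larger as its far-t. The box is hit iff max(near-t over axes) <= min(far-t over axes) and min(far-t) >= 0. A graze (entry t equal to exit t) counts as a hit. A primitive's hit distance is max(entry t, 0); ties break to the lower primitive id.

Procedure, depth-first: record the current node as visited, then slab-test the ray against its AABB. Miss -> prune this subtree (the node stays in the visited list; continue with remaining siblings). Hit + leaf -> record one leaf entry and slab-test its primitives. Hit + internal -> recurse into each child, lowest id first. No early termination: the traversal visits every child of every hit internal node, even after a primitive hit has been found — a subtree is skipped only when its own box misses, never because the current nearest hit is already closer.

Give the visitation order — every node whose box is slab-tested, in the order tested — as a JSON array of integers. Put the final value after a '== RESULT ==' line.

Traverse from the root:
N0 x:[-28,7] y:[-1,39/2] z:[-30,8] -> hit [-1,7], descend [6, 11]
  N6 x:[-28,2] y:[13,39/2] z:[-30,6] -> miss, prune
  N11 x:[-21,7] y:[-1,29/2] z:[-25,8] -> hit [-1,7], descend [1, 9]
    N1 x:[0,7] y:[5/2,23/2] z:[-15,8] -> hit [5/2,7], descend [5, 8]
      N5 x:[0,7] y:[11/2,23/2] z:[-14,8] -> hit [11/2,7] leaf, test {P0(miss), P5@t=11/2}
      N8 x:[1,6] y:[5/2,7/2] z:[-15,-14] -> miss, prune
    N9 x:[-21,-1] y:[-1,29/2] z:[-25,-15] -> miss, prune

order=[0, 6, 11, 1, 5, 8, 9]  |boxes|=7  |leaves|=1  hit=P5

== RESULT ==
[0, 6, 11, 1, 5, 8, 9]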